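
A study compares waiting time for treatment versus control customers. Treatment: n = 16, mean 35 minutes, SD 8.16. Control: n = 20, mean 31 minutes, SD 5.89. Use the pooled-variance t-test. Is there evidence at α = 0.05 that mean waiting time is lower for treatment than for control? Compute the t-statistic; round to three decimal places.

Let group 1 = treatment, group 2 = control. H0: μ_1 = μ_2; H1: μ_1 < μ_2 (two-sample pooled-variance t-test, left-tailed).
s_p² = [(16−1)·8.16² + (20−1)·5.89²]/(16+20−2) = 48.7628
t = (35 − 31)/√[48.7628·(1/16 + 1/20)] = 1.708
df = n₁ + n₂ − 2 = 34
p-value = P(T ≤ 1.708) ≈ 0.952
Since p ≈ 0.952 > α = 0.05, fail to reject H0; the data do not provide sufficient evidence against H0.

1.708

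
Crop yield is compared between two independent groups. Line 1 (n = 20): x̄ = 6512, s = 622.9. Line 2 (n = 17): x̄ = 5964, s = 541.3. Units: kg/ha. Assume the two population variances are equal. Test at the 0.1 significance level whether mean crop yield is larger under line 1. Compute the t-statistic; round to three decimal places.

Let group 1 = line 1, group 2 = line 2. H0: μ_1 = μ_2; H1: μ_1 > μ_2 (two-sample pooled-variance t-test, right-tailed).
s_p² = [(20−1)·622.9² + (17−1)·541.3²]/(20+17−2) = 344576
t = (6512 − 5964)/√[344576·(1/20 + 1/17)] = 2.830
df = n₁ + n₂ − 2 = 35
p-value = P(T ≥ 2.830) ≈ 0.0038
Since p ≈ 0.0038 < α = 0.1, reject H0; the data support H1.

2.830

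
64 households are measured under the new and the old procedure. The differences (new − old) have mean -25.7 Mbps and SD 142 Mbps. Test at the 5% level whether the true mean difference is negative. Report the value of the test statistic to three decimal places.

-1.448

H0: μ_d = 0; H1: μ_d < 0 (paired t-test on the differences, left-tailed).
t = d̄/(s_d/√n) = -25.7/(142/√64) = -1.448
df = n − 1 = 63
p-value = P(T ≤ -1.448) ≈ 0.076
Since p ≈ 0.076 > α = 0.05, fail to reject H0; the evidence is not statistically significant.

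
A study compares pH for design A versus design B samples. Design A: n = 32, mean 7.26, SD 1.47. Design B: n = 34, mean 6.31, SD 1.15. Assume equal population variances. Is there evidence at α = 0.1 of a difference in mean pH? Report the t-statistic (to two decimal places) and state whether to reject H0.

t = 2.93; reject H0

Let group 1 = design A, group 2 = design B. H0: μ_1 = μ_2; H1: μ_1 ≠ μ_2 (two-sample pooled-variance t-test, two-sided).
s_p² = [(32−1)·1.47² + (34−1)·1.15²]/(32+34−2) = 1.7286
t = (7.26 − 6.31)/√[1.7286·(1/32 + 1/34)] = 2.93
df = n₁ + n₂ − 2 = 64
Two-sided p-value ≈ 0.0046
Since p ≈ 0.0046 < α = 0.1, reject H0; the evidence is statistically significant.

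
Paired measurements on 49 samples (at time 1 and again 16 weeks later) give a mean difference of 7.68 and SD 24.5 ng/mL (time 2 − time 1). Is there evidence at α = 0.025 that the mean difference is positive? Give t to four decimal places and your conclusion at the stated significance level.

t = 2.1943; reject H0

H0: μ_d = 0; H1: μ_d > 0 (paired t-test on the differences, right-tailed).
t = d̄/(s_d/√n) = 7.68/(24.5/√49) = 2.1943
df = n − 1 = 48
p-value = P(T ≥ 2.1943) ≈ 0.017
Since p ≈ 0.017 < α = 0.025, reject H0; the evidence is statistically significant.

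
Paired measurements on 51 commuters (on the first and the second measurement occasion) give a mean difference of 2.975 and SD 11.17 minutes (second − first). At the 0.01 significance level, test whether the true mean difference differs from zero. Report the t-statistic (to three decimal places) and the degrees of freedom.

t = 1.902, df = 50

H0: μ_d = 0; H1: μ_d ≠ 0 (paired t-test on the differences, two-sided).
t = d̄/(s_d/√n) = 2.975/(11.17/√51) = 1.902
df = n − 1 = 50
Two-sided p-value ≈ 0.063
Since p ≈ 0.063 > α = 0.01, fail to reject H0; the evidence is not statistically significant.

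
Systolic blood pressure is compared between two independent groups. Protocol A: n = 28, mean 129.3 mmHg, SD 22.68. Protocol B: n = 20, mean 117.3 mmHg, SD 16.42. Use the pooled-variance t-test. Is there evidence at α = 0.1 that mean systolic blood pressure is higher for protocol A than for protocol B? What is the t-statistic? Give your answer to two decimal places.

Let group 1 = protocol A, group 2 = protocol B. H0: μ_1 = μ_2; H1: μ_1 > μ_2 (two-sample pooled-variance t-test, right-tailed).
s_p² = [(28−1)·22.68² + (20−1)·16.42²]/(28+20−2) = 413.283
t = (129.3 − 117.3)/√[413.283·(1/28 + 1/20)] = 2.02
df = n₁ + n₂ − 2 = 46
p-value = P(T ≥ 2.02) ≈ 0.0248
Since p ≈ 0.0248 < α = 0.1, reject H0; the evidence is statistically significant.

2.02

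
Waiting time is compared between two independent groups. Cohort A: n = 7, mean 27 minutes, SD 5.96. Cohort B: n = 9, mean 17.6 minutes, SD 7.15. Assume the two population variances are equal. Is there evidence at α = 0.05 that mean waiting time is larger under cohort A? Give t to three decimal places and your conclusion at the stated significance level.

t = 2.798; reject H0

Let group 1 = cohort A, group 2 = cohort B. H0: μ_1 = μ_2; H1: μ_1 > μ_2 (two-sample pooled-variance t-test, right-tailed).
s_p² = [(7−1)·5.96² + (9−1)·7.15²]/(7+9−2) = 44.4364
t = (27 − 17.6)/√[44.4364·(1/7 + 1/9)] = 2.798
df = n₁ + n₂ − 2 = 14
p-value = P(T ≥ 2.798) ≈ 0.0071
Since p ≈ 0.0071 < α = 0.05, reject H0; the data support H1.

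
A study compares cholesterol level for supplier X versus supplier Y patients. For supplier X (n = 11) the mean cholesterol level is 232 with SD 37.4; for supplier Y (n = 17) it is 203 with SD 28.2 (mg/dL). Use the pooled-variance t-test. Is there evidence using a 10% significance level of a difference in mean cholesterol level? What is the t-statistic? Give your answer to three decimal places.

Let group 1 = supplier X, group 2 = supplier Y. H0: μ_1 = μ_2; H1: μ_1 ≠ μ_2 (two-sample pooled-variance t-test, two-sided).
s_p² = [(11−1)·37.4² + (17−1)·28.2²]/(11+17−2) = 1027.36
t = (232 − 203)/√[1027.36·(1/11 + 1/17)] = 2.338
df = n₁ + n₂ − 2 = 26
Two-sided p-value ≈ 0.027
Since p ≈ 0.027 < α = 0.1, reject H0; the evidence is statistically significant.

2.338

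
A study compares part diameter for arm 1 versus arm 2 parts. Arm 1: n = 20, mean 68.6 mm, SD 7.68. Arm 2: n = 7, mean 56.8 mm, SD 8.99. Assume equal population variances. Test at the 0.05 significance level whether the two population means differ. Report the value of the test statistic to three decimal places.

Let group 1 = arm 1, group 2 = arm 2. H0: μ_1 = μ_2; H1: μ_1 ≠ μ_2 (two-sample pooled-variance t-test, two-sided).
s_p² = [(20−1)·7.68² + (7−1)·8.99²]/(20+7−2) = 64.2234
t = (68.6 − 56.8)/√[64.2234·(1/20 + 1/7)] = 3.353
df = n₁ + n₂ − 2 = 25
Two-sided p-value ≈ 0.0025
Since p ≈ 0.0025 < α = 0.05, reject H0; the evidence is statistically significant.

3.353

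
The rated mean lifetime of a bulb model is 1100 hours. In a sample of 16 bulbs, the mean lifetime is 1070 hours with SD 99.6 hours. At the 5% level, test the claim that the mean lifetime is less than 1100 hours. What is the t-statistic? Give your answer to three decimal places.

H0: μ = 1100; H1: μ < 1100 (one-sample t-test, left-tailed).
t = (x̄ − μ₀)/(s/√n) = (1070 − 1100)/(99.6/√16) = -1.205
df = n − 1 = 15
p-value = P(T ≤ -1.205) ≈ 0.1235
Since p ≈ 0.1235 > α = 0.05, fail to reject H0; the data do not provide sufficient evidence against H0.

-1.205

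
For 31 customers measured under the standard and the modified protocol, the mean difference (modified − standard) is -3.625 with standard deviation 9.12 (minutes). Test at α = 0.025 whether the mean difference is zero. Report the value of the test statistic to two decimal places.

-2.21

H0: μ_d = 0; H1: μ_d ≠ 0 (paired t-test on the differences, two-sided).
t = d̄/(s_d/√n) = -3.625/(9.12/√31) = -2.21
df = n − 1 = 30
Two-sided p-value ≈ 0.0346
Since p ≈ 0.0346 > α = 0.025, fail to reject H0; the data do not provide sufficient evidence against H0.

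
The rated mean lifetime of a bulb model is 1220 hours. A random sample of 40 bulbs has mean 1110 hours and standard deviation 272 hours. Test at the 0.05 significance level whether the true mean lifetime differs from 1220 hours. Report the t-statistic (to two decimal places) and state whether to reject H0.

t = -2.56; reject H0

H0: μ = 1220; H1: μ ≠ 1220 (one-sample t-test, two-sided).
t = (x̄ − μ₀)/(s/√n) = (1110 − 1220)/(272/√40) = -2.56
df = n − 1 = 39
Two-sided p-value ≈ 0.0145
Since p ≈ 0.0145 < α = 0.05, reject H0; the data support H1.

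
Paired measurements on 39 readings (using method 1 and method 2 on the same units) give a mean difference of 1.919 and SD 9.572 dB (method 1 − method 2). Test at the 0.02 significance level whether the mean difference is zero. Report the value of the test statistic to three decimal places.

H0: μ_d = 0; H1: μ_d ≠ 0 (paired t-test on the differences, two-sided).
t = d̄/(s_d/√n) = 1.919/(9.572/√39) = 1.252
df = n − 1 = 38
Two-sided p-value ≈ 0.2182
Since p ≈ 0.2182 > α = 0.02, fail to reject H0; the data do not provide sufficient evidence against H0.

1.252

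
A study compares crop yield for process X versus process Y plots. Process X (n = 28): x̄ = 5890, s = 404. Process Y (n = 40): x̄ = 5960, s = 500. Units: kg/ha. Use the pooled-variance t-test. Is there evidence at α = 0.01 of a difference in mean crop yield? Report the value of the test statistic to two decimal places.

Let group 1 = process X, group 2 = process Y. H0: μ_1 = μ_2; H1: μ_1 ≠ μ_2 (two-sample pooled-variance t-test, two-sided).
s_p² = [(28−1)·404² + (40−1)·500²]/(28+40−2) = 214497
t = (5890 − 5960)/√[214497·(1/28 + 1/40)] = -0.61
df = n₁ + n₂ − 2 = 66
Two-sided p-value ≈ 0.5417
Since p ≈ 0.5417 > α = 0.01, fail to reject H0; the evidence is not statistically significant.

-0.61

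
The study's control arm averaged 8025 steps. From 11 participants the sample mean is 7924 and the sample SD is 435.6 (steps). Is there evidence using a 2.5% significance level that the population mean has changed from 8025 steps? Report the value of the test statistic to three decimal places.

H0: μ = 8025; H1: μ ≠ 8025 (one-sample t-test, two-sided).
t = (x̄ − μ₀)/(s/√n) = (7924 − 8025)/(435.6/√11) = -0.769
df = n − 1 = 10
Two-sided p-value ≈ 0.4597
Since p ≈ 0.4597 > α = 0.025, fail to reject H0; the data do not provide sufficient evidence against H0.

-0.769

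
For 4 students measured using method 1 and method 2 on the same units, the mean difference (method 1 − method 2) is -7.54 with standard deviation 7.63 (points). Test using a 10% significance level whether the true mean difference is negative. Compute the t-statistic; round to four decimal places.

-1.9764

H0: μ_d = 0; H1: μ_d < 0 (paired t-test on the differences, left-tailed).
t = d̄/(s_d/√n) = -7.54/(7.63/√4) = -1.9764
df = n − 1 = 3
p-value = P(T ≤ -1.9764) ≈ 0.071
Since p ≈ 0.071 < α = 0.1, reject H0; the data support H1.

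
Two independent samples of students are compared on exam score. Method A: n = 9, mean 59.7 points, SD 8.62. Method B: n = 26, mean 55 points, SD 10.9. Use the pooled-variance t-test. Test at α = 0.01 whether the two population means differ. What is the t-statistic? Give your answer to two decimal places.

Let group 1 = method A, group 2 = method B. H0: μ_1 = μ_2; H1: μ_1 ≠ μ_2 (two-sample pooled-variance t-test, two-sided).
s_p² = [(9−1)·8.62² + (26−1)·10.9²]/(9+26−2) = 108.021
t = (59.7 − 55)/√[108.021·(1/9 + 1/26)] = 1.17
df = n₁ + n₂ − 2 = 33
Two-sided p-value ≈ 0.2507
Since p ≈ 0.2507 > α = 0.01, fail to reject H0; the data do not provide sufficient evidence against H0.

1.17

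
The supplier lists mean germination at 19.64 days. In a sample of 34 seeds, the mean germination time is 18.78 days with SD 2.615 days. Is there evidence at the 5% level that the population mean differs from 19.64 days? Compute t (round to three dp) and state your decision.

H0: μ = 19.64; H1: μ ≠ 19.64 (one-sample t-test, two-sided).
t = (x̄ − μ₀)/(s/√n) = (18.78 − 19.64)/(2.615/√34) = -1.918
df = n − 1 = 33
Two-sided p-value ≈ 0.0638
Since p ≈ 0.0638 > α = 0.05, fail to reject H0; the data do not provide sufficient evidence against H0.

t = -1.918; fail to reject H0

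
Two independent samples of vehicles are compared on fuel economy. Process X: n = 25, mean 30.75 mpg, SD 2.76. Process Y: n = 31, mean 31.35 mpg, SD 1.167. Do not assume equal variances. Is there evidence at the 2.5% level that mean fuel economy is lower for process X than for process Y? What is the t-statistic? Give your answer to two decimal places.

-1.02

Let group 1 = process X, group 2 = process Y. H0: μ_1 = μ_2; H1: μ_1 < μ_2 (Welch's two-sample t-test, left-tailed).
t = (x̄_1 − x̄_2)/√(s_1²/n_1 + s_2²/n_2) = (30.75 − 31.35)/√(2.76²/25 + 1.167²/31) = -1.02
Welch–Satterthwaite df ≈ 30.91
p-value = P(T ≤ -1.02) ≈ 0.1587
Since p ≈ 0.1587 > α = 0.025, fail to reject H0; the evidence is not statistically significant.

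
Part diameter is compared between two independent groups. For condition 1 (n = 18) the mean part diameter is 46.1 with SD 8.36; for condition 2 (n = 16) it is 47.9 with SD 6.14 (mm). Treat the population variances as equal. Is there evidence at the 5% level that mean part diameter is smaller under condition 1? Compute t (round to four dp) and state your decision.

t = -0.7077; fail to reject H0

Let group 1 = condition 1, group 2 = condition 2. H0: μ_1 = μ_2; H1: μ_1 < μ_2 (two-sample pooled-variance t-test, left-tailed).
s_p² = [(18−1)·8.36² + (16−1)·6.14²]/(18+16−2) = 54.8005
t = (46.1 − 47.9)/√[54.8005·(1/18 + 1/16)] = -0.7077
df = n₁ + n₂ − 2 = 32
p-value = P(T ≤ -0.7077) ≈ 0.2421
Since p ≈ 0.2421 > α = 0.05, fail to reject H0; the evidence is not statistically significant.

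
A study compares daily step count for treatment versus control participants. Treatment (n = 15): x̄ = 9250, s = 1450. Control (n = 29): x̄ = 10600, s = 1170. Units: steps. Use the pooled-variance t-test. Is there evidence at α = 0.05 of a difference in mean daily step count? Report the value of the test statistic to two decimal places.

Let group 1 = treatment, group 2 = control. H0: μ_1 = μ_2; H1: μ_1 ≠ μ_2 (two-sample pooled-variance t-test, two-sided).
s_p² = [(15−1)·1450² + (29−1)·1170²]/(15+29−2) = 1613430
t = (9250 − 10600)/√[1613430·(1/15 + 1/29)] = -3.34
df = n₁ + n₂ − 2 = 42
Two-sided p-value ≈ 0.002
Since p ≈ 0.002 < α = 0.05, reject H0; the evidence is statistically significant.

-3.34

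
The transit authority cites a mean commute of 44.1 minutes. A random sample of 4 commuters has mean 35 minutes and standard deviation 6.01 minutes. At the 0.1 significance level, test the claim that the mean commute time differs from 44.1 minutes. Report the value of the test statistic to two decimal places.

H0: μ = 44.1; H1: μ ≠ 44.1 (one-sample t-test, two-sided).
t = (x̄ − μ₀)/(s/√n) = (35 − 44.1)/(6.01/√4) = -3.03
df = n − 1 = 3
Two-sided p-value ≈ 0.0564
Since p ≈ 0.0564 < α = 0.1, reject H0; the data support H1.

-3.03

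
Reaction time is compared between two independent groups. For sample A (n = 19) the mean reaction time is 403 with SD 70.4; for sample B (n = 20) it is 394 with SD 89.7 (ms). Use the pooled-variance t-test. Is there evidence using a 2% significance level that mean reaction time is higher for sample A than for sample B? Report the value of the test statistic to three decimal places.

Let group 1 = sample A, group 2 = sample B. H0: μ_1 = μ_2; H1: μ_1 > μ_2 (two-sample pooled-variance t-test, right-tailed).
s_p² = [(19−1)·70.4² + (20−1)·89.7²]/(19+20−2) = 6542.88
t = (403 − 394)/√[6542.88·(1/19 + 1/20)] = 0.347
df = n₁ + n₂ − 2 = 37
p-value = P(T ≥ 0.347) ≈ 0.365
Since p ≈ 0.365 > α = 0.02, fail to reject H0; the data do not provide sufficient evidence against H0.

0.347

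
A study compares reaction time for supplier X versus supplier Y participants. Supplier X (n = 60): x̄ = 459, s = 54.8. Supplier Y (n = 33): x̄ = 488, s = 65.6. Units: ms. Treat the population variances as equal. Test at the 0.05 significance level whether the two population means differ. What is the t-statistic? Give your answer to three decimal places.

-2.275

Let group 1 = supplier X, group 2 = supplier Y. H0: μ_1 = μ_2; H1: μ_1 ≠ μ_2 (two-sample pooled-variance t-test, two-sided).
s_p² = [(60−1)·54.8² + (33−1)·65.6²]/(60+33−2) = 3460.3
t = (459 − 488)/√[3460.3·(1/60 + 1/33)] = -2.275
df = n₁ + n₂ − 2 = 91
Two-sided p-value ≈ 0.025
Since p ≈ 0.025 < α = 0.05, reject H0; the evidence is statistically significant.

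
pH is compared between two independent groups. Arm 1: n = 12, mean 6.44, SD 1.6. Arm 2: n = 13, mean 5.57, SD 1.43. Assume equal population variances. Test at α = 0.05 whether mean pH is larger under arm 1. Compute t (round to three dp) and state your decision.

t = 1.436; fail to reject H0

Let group 1 = arm 1, group 2 = arm 2. H0: μ_1 = μ_2; H1: μ_1 > μ_2 (two-sample pooled-variance t-test, right-tailed).
s_p² = [(12−1)·1.6² + (13−1)·1.43²]/(12+13−2) = 2.29125
t = (6.44 − 5.57)/√[2.29125·(1/12 + 1/13)] = 1.436
df = n₁ + n₂ − 2 = 23
p-value = P(T ≥ 1.436) ≈ 0.0823
Since p ≈ 0.0823 > α = 0.05, fail to reject H0; the evidence is not statistically significant.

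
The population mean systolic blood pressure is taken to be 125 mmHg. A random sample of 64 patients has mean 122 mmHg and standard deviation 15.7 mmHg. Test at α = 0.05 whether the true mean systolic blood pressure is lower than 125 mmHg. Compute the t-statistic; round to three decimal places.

H0: μ = 125; H1: μ < 125 (one-sample t-test, left-tailed).
t = (x̄ − μ₀)/(s/√n) = (122 − 125)/(15.7/√64) = -1.529
df = n − 1 = 63
p-value = P(T ≤ -1.529) ≈ 0.066
Since p ≈ 0.066 > α = 0.05, fail to reject H0; the evidence is not statistically significant.

-1.529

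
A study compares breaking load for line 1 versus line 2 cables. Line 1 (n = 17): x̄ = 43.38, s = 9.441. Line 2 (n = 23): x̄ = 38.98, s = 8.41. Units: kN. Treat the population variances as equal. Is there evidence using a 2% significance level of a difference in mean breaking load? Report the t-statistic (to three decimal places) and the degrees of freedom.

t = 1.553, df = 38

Let group 1 = line 1, group 2 = line 2. H0: μ_1 = μ_2; H1: μ_1 ≠ μ_2 (two-sample pooled-variance t-test, two-sided).
s_p² = [(17−1)·9.441² + (23−1)·8.41²]/(17+23−2) = 78.4773
t = (43.38 − 38.98)/√[78.4773·(1/17 + 1/23)] = 1.553
df = n₁ + n₂ − 2 = 38
Two-sided p-value ≈ 0.129
Since p ≈ 0.129 > α = 0.02, fail to reject H0; the evidence is not statistically significant.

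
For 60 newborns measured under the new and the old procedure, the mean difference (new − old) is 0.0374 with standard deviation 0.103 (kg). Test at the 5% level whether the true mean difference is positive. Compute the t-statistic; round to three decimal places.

2.813

H0: μ_d = 0; H1: μ_d > 0 (paired t-test on the differences, right-tailed).
t = d̄/(s_d/√n) = 0.0374/(0.103/√60) = 2.813
df = n − 1 = 59
p-value = P(T ≥ 2.813) ≈ 0.003
Since p ≈ 0.003 < α = 0.05, reject H0; the evidence is statistically significant.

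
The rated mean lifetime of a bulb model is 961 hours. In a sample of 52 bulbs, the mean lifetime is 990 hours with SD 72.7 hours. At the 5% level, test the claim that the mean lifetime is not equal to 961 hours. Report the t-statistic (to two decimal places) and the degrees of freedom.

t = 2.88, df = 51

H0: μ = 961; H1: μ ≠ 961 (one-sample t-test, two-sided).
t = (x̄ − μ₀)/(s/√n) = (990 − 961)/(72.7/√52) = 2.88
df = n − 1 = 51
Two-sided p-value ≈ 0.0059
Since p ≈ 0.0059 < α = 0.05, reject H0; the data support H1.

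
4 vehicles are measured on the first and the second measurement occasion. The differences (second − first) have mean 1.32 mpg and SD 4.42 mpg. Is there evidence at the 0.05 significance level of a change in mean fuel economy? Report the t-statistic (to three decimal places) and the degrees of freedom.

t = 0.597, df = 3

H0: μ_d = 0; H1: μ_d ≠ 0 (paired t-test on the differences, two-sided).
t = d̄/(s_d/√n) = 1.32/(4.42/√4) = 0.597
df = n − 1 = 3
Two-sided p-value ≈ 0.592
Since p ≈ 0.592 > α = 0.05, fail to reject H0; the evidence is not statistically significant.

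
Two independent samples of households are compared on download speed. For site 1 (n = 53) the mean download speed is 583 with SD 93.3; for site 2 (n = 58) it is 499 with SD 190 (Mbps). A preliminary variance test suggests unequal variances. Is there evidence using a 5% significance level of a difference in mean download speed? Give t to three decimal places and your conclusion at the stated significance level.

Let group 1 = site 1, group 2 = site 2. H0: μ_1 = μ_2; H1: μ_1 ≠ μ_2 (Welch's two-sample t-test, two-sided).
t = (x̄_1 − x̄_2)/√(s_1²/n_1 + s_2²/n_2) = (583 − 499)/√(93.3²/53 + 190²/58) = 2.995
Welch–Satterthwaite df ≈ 84.59
Two-sided p-value ≈ 0.004
Since p ≈ 0.004 < α = 0.05, reject H0; the data support H1.

t = 2.995; reject H0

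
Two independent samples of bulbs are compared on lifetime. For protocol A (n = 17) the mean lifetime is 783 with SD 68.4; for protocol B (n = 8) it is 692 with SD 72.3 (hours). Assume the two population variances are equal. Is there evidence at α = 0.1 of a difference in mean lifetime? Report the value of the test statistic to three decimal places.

3.049

Let group 1 = protocol A, group 2 = protocol B. H0: μ_1 = μ_2; H1: μ_1 ≠ μ_2 (two-sample pooled-variance t-test, two-sided).
s_p² = [(17−1)·68.4² + (8−1)·72.3²]/(17+8−2) = 4845.56
t = (783 − 692)/√[4845.56·(1/17 + 1/8)] = 3.049
df = n₁ + n₂ − 2 = 23
Two-sided p-value ≈ 0.006
Since p ≈ 0.006 < α = 0.1, reject H0; the evidence is statistically significant.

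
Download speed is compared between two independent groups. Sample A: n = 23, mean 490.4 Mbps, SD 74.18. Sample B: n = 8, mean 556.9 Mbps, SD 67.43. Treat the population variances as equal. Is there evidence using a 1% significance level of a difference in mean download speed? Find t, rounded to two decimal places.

-2.23

Let group 1 = sample A, group 2 = sample B. H0: μ_1 = μ_2; H1: μ_1 ≠ μ_2 (two-sample pooled-variance t-test, two-sided).
s_p² = [(23−1)·74.18² + (8−1)·67.43²]/(23+8−2) = 5271.95
t = (490.4 − 556.9)/√[5271.95·(1/23 + 1/8)] = -2.23
df = n₁ + n₂ − 2 = 29
Two-sided p-value ≈ 0.0336
Since p ≈ 0.0336 > α = 0.01, fail to reject H0; the data do not provide sufficient evidence against H0.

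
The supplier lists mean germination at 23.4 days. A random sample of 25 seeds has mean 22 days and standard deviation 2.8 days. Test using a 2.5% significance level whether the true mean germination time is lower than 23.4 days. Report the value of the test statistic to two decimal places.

H0: μ = 23.4; H1: μ < 23.4 (one-sample t-test, left-tailed).
t = (x̄ − μ₀)/(s/√n) = (22 − 23.4)/(2.8/√25) = -2.50
df = n − 1 = 24
p-value = P(T ≤ -2.50) ≈ 0.010
Since p ≈ 0.010 < α = 0.025, reject H0; the data support H1.

-2.50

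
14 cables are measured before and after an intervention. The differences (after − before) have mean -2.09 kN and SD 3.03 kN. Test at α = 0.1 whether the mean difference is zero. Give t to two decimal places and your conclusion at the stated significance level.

t = -2.58; reject H0

H0: μ_d = 0; H1: μ_d ≠ 0 (paired t-test on the differences, two-sided).
t = d̄/(s_d/√n) = -2.09/(3.03/√14) = -2.58
df = n − 1 = 13
Two-sided p-value ≈ 0.023
Since p ≈ 0.023 < α = 0.1, reject H0; the evidence is statistically significant.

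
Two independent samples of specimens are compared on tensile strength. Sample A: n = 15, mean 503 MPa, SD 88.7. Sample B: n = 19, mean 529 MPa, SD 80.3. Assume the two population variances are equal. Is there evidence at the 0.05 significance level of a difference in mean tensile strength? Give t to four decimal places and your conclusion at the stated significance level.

Let group 1 = sample A, group 2 = sample B. H0: μ_1 = μ_2; H1: μ_1 ≠ μ_2 (two-sample pooled-variance t-test, two-sided).
s_p² = [(15−1)·88.7² + (19−1)·80.3²]/(15+19−2) = 7069.16
t = (503 − 529)/√[7069.16·(1/15 + 1/19)] = -0.8953
df = n₁ + n₂ − 2 = 32
Two-sided p-value ≈ 0.3773
Since p ≈ 0.3773 > α = 0.05, fail to reject H0; the evidence is not statistically significant.

t = -0.8953; fail to reject H0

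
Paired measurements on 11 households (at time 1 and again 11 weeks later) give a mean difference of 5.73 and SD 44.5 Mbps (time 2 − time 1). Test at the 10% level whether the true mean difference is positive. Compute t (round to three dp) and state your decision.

t = 0.427; fail to reject H0

H0: μ_d = 0; H1: μ_d > 0 (paired t-test on the differences, right-tailed).
t = d̄/(s_d/√n) = 5.73/(44.5/√11) = 0.427
df = n − 1 = 10
p-value = P(T ≥ 0.427) ≈ 0.3392
Since p ≈ 0.3392 > α = 0.1, fail to reject H0; the data do not provide sufficient evidence against H0.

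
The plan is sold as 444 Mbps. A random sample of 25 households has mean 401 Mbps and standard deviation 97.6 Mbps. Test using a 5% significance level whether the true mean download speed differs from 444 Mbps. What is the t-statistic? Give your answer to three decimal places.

-2.203

H0: μ = 444; H1: μ ≠ 444 (one-sample t-test, two-sided).
t = (x̄ − μ₀)/(s/√n) = (401 − 444)/(97.6/√25) = -2.203
df = n − 1 = 24
Two-sided p-value ≈ 0.0374
Since p ≈ 0.0374 < α = 0.05, reject H0; the data support H1.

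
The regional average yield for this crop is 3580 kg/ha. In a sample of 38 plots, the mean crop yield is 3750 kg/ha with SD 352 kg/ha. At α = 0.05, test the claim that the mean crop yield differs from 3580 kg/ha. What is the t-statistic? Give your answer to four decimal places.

H0: μ = 3580; H1: μ ≠ 3580 (one-sample t-test, two-sided).
t = (x̄ − μ₀)/(s/√n) = (3750 − 3580)/(352/√38) = 2.9771
df = n − 1 = 37
Two-sided p-value ≈ 0.0051
Since p ≈ 0.0051 < α = 0.05, reject H0; the evidence is statistically significant.

2.9771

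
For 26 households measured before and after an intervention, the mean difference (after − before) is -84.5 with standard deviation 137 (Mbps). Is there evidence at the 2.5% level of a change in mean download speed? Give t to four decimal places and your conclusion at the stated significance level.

H0: μ_d = 0; H1: μ_d ≠ 0 (paired t-test on the differences, two-sided).
t = d̄/(s_d/√n) = -84.5/(137/√26) = -3.1450
df = n − 1 = 25
Two-sided p-value ≈ 0.004
Since p ≈ 0.004 < α = 0.025, reject H0; the evidence is statistically significant.

t = -3.1450; reject H0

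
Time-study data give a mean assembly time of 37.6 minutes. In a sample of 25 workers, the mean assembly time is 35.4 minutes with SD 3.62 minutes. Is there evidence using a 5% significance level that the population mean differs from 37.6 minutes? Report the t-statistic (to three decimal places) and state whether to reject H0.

t = -3.039; reject H0

H0: μ = 37.6; H1: μ ≠ 37.6 (one-sample t-test, two-sided).
t = (x̄ − μ₀)/(s/√n) = (35.4 − 37.6)/(3.62/√25) = -3.039
df = n − 1 = 24
Two-sided p-value ≈ 0.0057
Since p ≈ 0.0057 < α = 0.05, reject H0; the evidence is statistically significant.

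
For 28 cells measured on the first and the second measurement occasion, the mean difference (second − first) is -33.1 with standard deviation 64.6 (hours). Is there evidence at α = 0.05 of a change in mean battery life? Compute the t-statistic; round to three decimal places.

-2.711

H0: μ_d = 0; H1: μ_d ≠ 0 (paired t-test on the differences, two-sided).
t = d̄/(s_d/√n) = -33.1/(64.6/√28) = -2.711
df = n − 1 = 27
Two-sided p-value ≈ 0.0115
Since p ≈ 0.0115 < α = 0.05, reject H0; the evidence is statistically significant.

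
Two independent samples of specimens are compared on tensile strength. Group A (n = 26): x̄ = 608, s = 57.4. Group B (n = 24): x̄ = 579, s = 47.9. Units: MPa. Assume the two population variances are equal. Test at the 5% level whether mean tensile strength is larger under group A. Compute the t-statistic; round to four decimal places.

1.9308

Let group 1 = group A, group 2 = group B. H0: μ_1 = μ_2; H1: μ_1 > μ_2 (two-sample pooled-variance t-test, right-tailed).
s_p² = [(26−1)·57.4² + (24−1)·47.9²]/(26+24−2) = 2815.43
t = (608 − 579)/√[2815.43·(1/26 + 1/24)] = 1.9308
df = n₁ + n₂ − 2 = 48
p-value = P(T ≥ 1.9308) ≈ 0.030
Since p ≈ 0.030 < α = 0.05, reject H0; the data support H1.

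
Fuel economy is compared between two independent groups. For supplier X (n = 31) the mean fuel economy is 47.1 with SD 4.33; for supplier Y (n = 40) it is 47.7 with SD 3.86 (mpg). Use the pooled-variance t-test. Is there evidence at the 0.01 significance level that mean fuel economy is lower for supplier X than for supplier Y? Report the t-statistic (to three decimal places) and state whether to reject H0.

Let group 1 = supplier X, group 2 = supplier Y. H0: μ_1 = μ_2; H1: μ_1 < μ_2 (two-sample pooled-variance t-test, left-tailed).
s_p² = [(31−1)·4.33² + (40−1)·3.86²]/(31+40−2) = 16.5732
t = (47.1 − 47.7)/√[16.5732·(1/31 + 1/40)] = -0.616
df = n₁ + n₂ − 2 = 69
p-value = P(T ≤ -0.616) ≈ 0.270
Since p ≈ 0.270 > α = 0.01, fail to reject H0; the evidence is not statistically significant.

t = -0.616; fail to reject H0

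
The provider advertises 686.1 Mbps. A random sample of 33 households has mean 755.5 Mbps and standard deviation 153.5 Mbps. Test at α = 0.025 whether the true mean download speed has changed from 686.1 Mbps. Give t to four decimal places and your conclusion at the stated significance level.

H0: μ = 686.1; H1: μ ≠ 686.1 (one-sample t-test, two-sided).
t = (x̄ − μ₀)/(s/√n) = (755.5 − 686.1)/(153.5/√33) = 2.5972
df = n − 1 = 32
Two-sided p-value ≈ 0.014
Since p ≈ 0.014 < α = 0.025, reject H0; the evidence is statistically significant.

t = 2.5972; reject H0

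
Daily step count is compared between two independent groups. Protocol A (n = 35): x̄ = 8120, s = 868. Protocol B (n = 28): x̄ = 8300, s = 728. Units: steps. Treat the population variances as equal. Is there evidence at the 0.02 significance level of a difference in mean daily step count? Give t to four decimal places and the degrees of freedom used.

t = -0.8775, df = 61

Let group 1 = protocol A, group 2 = protocol B. H0: μ_1 = μ_2; H1: μ_1 ≠ μ_2 (two-sample pooled-variance t-test, two-sided).
s_p² = [(35−1)·868² + (28−1)·728²]/(35+28−2) = 654524
t = (8120 − 8300)/√[654524·(1/35 + 1/28)] = -0.8775
df = n₁ + n₂ − 2 = 61
Two-sided p-value ≈ 0.3837
Since p ≈ 0.3837 > α = 0.02, fail to reject H0; the data do not provide sufficient evidence against H0.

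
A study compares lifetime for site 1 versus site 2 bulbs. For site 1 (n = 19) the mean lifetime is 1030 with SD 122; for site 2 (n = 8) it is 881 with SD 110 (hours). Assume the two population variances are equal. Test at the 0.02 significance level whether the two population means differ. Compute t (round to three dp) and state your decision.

Let group 1 = site 1, group 2 = site 2. H0: μ_1 = μ_2; H1: μ_1 ≠ μ_2 (two-sample pooled-variance t-test, two-sided).
s_p² = [(19−1)·122² + (8−1)·110²]/(19+8−2) = 14104.5
t = (1030 − 881)/√[14104.5·(1/19 + 1/8)] = 2.977
df = n₁ + n₂ − 2 = 25
Two-sided p-value ≈ 0.0064
Since p ≈ 0.0064 < α = 0.02, reject H0; the data support H1.

t = 2.977; reject H0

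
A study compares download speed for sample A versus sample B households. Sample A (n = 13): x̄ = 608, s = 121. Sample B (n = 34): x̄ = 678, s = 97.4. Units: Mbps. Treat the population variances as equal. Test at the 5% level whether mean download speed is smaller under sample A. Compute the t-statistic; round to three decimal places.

-2.060

Let group 1 = sample A, group 2 = sample B. H0: μ_1 = μ_2; H1: μ_1 < μ_2 (two-sample pooled-variance t-test, left-tailed).
s_p² = [(13−1)·121² + (34−1)·97.4²]/(13+34−2) = 10861.2
t = (608 − 678)/√[10861.2·(1/13 + 1/34)] = -2.060
df = n₁ + n₂ − 2 = 45
p-value = P(T ≤ -2.060) ≈ 0.0226
Since p ≈ 0.0226 < α = 0.05, reject H0; the data support H1.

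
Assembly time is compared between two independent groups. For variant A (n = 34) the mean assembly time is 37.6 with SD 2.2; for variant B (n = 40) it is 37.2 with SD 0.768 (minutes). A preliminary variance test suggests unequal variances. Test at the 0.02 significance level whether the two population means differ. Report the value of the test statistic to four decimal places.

Let group 1 = variant A, group 2 = variant B. H0: μ_1 = μ_2; H1: μ_1 ≠ μ_2 (Welch's two-sample t-test, two-sided).
t = (x̄_1 − x̄_2)/√(s_1²/n_1 + s_2²/n_2) = (37.6 − 37.2)/√(2.2²/34 + 0.768²/40) = 1.0092
Welch–Satterthwaite df ≈ 39.83
Two-sided p-value ≈ 0.3190
Since p ≈ 0.3190 > α = 0.02, fail to reject H0; the evidence is not statistically significant.

1.0092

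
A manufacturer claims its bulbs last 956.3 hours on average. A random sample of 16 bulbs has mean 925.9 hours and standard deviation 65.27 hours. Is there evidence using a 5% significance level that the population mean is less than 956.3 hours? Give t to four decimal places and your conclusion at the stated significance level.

t = -1.8630; reject H0

H0: μ = 956.3; H1: μ < 956.3 (one-sample t-test, left-tailed).
t = (x̄ − μ₀)/(s/√n) = (925.9 − 956.3)/(65.27/√16) = -1.8630
df = n − 1 = 15
p-value = P(T ≤ -1.8630) ≈ 0.0411
Since p ≈ 0.0411 < α = 0.05, reject H0; the data support H1.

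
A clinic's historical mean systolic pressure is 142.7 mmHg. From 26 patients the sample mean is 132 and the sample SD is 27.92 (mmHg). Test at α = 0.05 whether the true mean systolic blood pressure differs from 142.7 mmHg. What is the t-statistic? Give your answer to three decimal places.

H0: μ = 142.7; H1: μ ≠ 142.7 (one-sample t-test, two-sided).
t = (x̄ − μ₀)/(s/√n) = (132 − 142.7)/(27.92/√26) = -1.954
df = n − 1 = 25
Two-sided p-value ≈ 0.0620
Since p ≈ 0.0620 > α = 0.05, fail to reject H0; the evidence is not statistically significant.

-1.954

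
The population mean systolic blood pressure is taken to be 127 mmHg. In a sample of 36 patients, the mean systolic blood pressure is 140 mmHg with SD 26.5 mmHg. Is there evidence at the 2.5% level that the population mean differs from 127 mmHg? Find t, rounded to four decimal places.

2.9434

H0: μ = 127; H1: μ ≠ 127 (one-sample t-test, two-sided).
t = (x̄ − μ₀)/(s/√n) = (140 − 127)/(26.5/√36) = 2.9434
df = n − 1 = 35
Two-sided p-value ≈ 0.006
Since p ≈ 0.006 < α = 0.025, reject H0; the data support H1.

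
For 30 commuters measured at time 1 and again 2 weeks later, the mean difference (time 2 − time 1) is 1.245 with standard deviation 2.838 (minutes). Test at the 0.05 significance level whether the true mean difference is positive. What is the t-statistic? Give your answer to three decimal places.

2.403

H0: μ_d = 0; H1: μ_d > 0 (paired t-test on the differences, right-tailed).
t = d̄/(s_d/√n) = 1.245/(2.838/√30) = 2.403
df = n − 1 = 29
p-value = P(T ≥ 2.403) ≈ 0.011
Since p ≈ 0.011 < α = 0.05, reject H0; the data support H1.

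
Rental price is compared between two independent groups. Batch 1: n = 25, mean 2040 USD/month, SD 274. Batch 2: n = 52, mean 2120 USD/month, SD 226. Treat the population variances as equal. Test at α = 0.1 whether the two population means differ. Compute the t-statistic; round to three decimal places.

Let group 1 = batch 1, group 2 = batch 2. H0: μ_1 = μ_2; H1: μ_1 ≠ μ_2 (two-sample pooled-variance t-test, two-sided).
s_p² = [(25−1)·274² + (52−1)·226²]/(25+52−2) = 58756
t = (2040 − 2120)/√[58756·(1/25 + 1/52)] = -1.356
df = n₁ + n₂ − 2 = 75
Two-sided p-value ≈ 0.179
Since p ≈ 0.179 > α = 0.1, fail to reject H0; the data do not provide sufficient evidence against H0.

-1.356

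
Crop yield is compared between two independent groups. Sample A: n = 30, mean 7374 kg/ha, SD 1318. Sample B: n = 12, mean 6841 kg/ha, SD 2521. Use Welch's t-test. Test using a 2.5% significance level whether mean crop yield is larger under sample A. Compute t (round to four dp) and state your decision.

t = 0.6954; fail to reject H0

Let group 1 = sample A, group 2 = sample B. H0: μ_1 = μ_2; H1: μ_1 > μ_2 (Welch's two-sample t-test, right-tailed).
t = (x̄_1 − x̄_2)/√(s_1²/n_1 + s_2²/n_2) = (7374 − 6841)/√(1318²/30 + 2521²/12) = 0.6954
Welch–Satterthwaite df ≈ 13.48
p-value = P(T ≥ 0.6954) ≈ 0.2493
Since p ≈ 0.2493 > α = 0.025, fail to reject H0; the data do not provide sufficient evidence against H0.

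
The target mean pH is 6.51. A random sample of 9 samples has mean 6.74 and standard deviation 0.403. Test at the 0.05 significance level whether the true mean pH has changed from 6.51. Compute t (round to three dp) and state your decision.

H0: μ = 6.51; H1: μ ≠ 6.51 (one-sample t-test, two-sided).
t = (x̄ − μ₀)/(s/√n) = (6.74 − 6.51)/(0.403/√9) = 1.712
df = n − 1 = 8
Two-sided p-value ≈ 0.125
Since p ≈ 0.125 > α = 0.05, fail to reject H0; the evidence is not statistically significant.

t = 1.712; fail to reject H0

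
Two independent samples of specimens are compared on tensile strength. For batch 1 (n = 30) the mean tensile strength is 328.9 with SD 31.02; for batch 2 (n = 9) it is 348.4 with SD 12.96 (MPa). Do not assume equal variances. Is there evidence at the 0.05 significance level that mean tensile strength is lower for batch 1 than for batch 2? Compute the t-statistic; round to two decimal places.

-2.74

Let group 1 = batch 1, group 2 = batch 2. H0: μ_1 = μ_2; H1: μ_1 < μ_2 (Welch's two-sample t-test, left-tailed).
t = (x̄_1 − x̄_2)/√(s_1²/n_1 + s_2²/n_2) = (328.9 − 348.4)/√(31.02²/30 + 12.96²/9) = -2.74
Welch–Satterthwaite df ≈ 32.58
p-value = P(T ≤ -2.74) ≈ 0.005
Since p ≈ 0.005 < α = 0.05, reject H0; the evidence is statistically significant.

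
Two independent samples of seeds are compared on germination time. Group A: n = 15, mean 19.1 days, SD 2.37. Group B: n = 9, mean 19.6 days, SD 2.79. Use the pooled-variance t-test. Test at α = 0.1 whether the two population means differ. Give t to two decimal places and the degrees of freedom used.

t = -0.47, df = 22

Let group 1 = group A, group 2 = group B. H0: μ_1 = μ_2; H1: μ_1 ≠ μ_2 (two-sample pooled-variance t-test, two-sided).
s_p² = [(15−1)·2.37² + (9−1)·2.79²]/(15+9−2) = 6.40497
t = (19.1 − 19.6)/√[6.40497·(1/15 + 1/9)] = -0.47
df = n₁ + n₂ − 2 = 22
Two-sided p-value ≈ 0.644
Since p ≈ 0.644 > α = 0.1, fail to reject H0; the evidence is not statistically significant.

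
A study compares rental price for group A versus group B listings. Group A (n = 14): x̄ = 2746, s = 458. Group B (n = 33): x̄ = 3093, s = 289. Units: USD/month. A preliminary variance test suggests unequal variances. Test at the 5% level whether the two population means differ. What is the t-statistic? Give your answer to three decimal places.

Let group 1 = group A, group 2 = group B. H0: μ_1 = μ_2; H1: μ_1 ≠ μ_2 (Welch's two-sample t-test, two-sided).
t = (x̄_1 − x̄_2)/√(s_1²/n_1 + s_2²/n_2) = (2746 − 3093)/√(458²/14 + 289²/33) = -2.622
Welch–Satterthwaite df ≈ 17.56
Two-sided p-value ≈ 0.018
Since p ≈ 0.018 < α = 0.05, reject H0; the evidence is statistically significant.

-2.622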